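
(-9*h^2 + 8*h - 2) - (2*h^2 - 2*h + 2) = -11*h^2 + 10*h - 4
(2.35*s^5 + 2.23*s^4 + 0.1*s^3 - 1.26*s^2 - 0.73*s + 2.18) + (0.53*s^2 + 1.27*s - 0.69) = 2.35*s^5 + 2.23*s^4 + 0.1*s^3 - 0.73*s^2 + 0.54*s + 1.49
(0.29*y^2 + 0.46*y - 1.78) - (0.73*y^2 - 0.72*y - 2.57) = -0.44*y^2 + 1.18*y + 0.79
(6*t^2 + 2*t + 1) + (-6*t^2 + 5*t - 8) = 7*t - 7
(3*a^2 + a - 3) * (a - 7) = 3*a^3 - 20*a^2 - 10*a + 21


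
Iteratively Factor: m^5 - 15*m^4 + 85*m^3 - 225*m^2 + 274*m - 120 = (m - 3)*(m^4 - 12*m^3 + 49*m^2 - 78*m + 40) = (m - 5)*(m - 3)*(m^3 - 7*m^2 + 14*m - 8) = (m - 5)*(m - 3)*(m - 2)*(m^2 - 5*m + 4) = (m - 5)*(m - 4)*(m - 3)*(m - 2)*(m - 1)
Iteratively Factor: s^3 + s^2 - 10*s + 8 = (s - 2)*(s^2 + 3*s - 4) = (s - 2)*(s - 1)*(s + 4)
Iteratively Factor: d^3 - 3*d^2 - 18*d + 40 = (d - 2)*(d^2 - d - 20) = (d - 5)*(d - 2)*(d + 4)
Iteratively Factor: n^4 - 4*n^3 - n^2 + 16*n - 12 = (n - 1)*(n^3 - 3*n^2 - 4*n + 12) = (n - 1)*(n + 2)*(n^2 - 5*n + 6) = (n - 2)*(n - 1)*(n + 2)*(n - 3)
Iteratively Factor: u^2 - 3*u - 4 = (u + 1)*(u - 4)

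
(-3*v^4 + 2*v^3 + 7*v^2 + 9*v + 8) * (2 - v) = 3*v^5 - 8*v^4 - 3*v^3 + 5*v^2 + 10*v + 16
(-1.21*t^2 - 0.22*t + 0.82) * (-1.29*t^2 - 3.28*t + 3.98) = 1.5609*t^4 + 4.2526*t^3 - 5.152*t^2 - 3.5652*t + 3.2636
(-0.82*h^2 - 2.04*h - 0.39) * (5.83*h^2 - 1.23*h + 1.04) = -4.7806*h^4 - 10.8846*h^3 - 0.6173*h^2 - 1.6419*h - 0.4056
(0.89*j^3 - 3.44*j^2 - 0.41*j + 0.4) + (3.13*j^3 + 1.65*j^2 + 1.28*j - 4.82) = 4.02*j^3 - 1.79*j^2 + 0.87*j - 4.42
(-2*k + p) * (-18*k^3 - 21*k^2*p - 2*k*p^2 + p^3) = 36*k^4 + 24*k^3*p - 17*k^2*p^2 - 4*k*p^3 + p^4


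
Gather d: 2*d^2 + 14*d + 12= 2*d^2 + 14*d + 12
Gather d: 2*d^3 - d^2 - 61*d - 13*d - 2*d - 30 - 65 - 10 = 2*d^3 - d^2 - 76*d - 105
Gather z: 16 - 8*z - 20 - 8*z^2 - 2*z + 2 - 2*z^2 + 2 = -10*z^2 - 10*z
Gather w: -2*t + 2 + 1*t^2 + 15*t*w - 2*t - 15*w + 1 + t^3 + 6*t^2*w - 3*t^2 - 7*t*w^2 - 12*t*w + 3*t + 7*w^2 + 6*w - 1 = t^3 - 2*t^2 - t + w^2*(7 - 7*t) + w*(6*t^2 + 3*t - 9) + 2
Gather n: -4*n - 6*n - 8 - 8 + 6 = -10*n - 10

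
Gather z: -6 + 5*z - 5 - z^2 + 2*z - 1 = -z^2 + 7*z - 12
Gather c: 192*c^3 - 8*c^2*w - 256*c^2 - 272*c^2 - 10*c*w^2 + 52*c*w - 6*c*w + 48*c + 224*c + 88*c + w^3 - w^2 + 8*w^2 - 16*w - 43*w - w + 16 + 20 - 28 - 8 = 192*c^3 + c^2*(-8*w - 528) + c*(-10*w^2 + 46*w + 360) + w^3 + 7*w^2 - 60*w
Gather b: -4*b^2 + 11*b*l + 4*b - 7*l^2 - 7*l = -4*b^2 + b*(11*l + 4) - 7*l^2 - 7*l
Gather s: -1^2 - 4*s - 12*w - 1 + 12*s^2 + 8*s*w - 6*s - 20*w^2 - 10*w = 12*s^2 + s*(8*w - 10) - 20*w^2 - 22*w - 2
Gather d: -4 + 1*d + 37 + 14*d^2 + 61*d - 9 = 14*d^2 + 62*d + 24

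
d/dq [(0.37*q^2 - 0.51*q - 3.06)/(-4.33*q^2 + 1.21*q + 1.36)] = (-1.7606*q^2 - 25.4932*q + 3.009)/(18.7489*q^4 - 10.4786*q^3 - 10.3135*q^2 + 3.2912*q + 1.8496)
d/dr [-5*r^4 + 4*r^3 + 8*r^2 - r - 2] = -20*r^3 + 12*r^2 + 16*r - 1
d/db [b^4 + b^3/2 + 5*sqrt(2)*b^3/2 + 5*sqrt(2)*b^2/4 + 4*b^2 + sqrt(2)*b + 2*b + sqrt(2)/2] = 4*b^3 + 3*b^2/2 + 15*sqrt(2)*b^2/2 + 5*sqrt(2)*b/2 + 8*b + sqrt(2) + 2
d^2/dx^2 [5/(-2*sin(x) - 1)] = 10*(2*sin(x)^2 - sin(x) - 4)/(2*sin(x) + 1)^3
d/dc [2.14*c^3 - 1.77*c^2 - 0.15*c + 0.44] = 6.42*c^2 - 3.54*c - 0.15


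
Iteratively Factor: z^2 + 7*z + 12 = (z + 3)*(z + 4)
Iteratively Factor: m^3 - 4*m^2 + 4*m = (m - 2)*(m^2 - 2*m) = m*(m - 2)*(m - 2)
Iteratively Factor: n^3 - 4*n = (n)*(n^2 - 4) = n*(n + 2)*(n - 2)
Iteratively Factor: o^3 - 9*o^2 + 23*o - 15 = (o - 3)*(o^2 - 6*o + 5) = (o - 5)*(o - 3)*(o - 1)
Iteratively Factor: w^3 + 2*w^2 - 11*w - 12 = (w + 4)*(w^2 - 2*w - 3) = (w - 3)*(w + 4)*(w + 1)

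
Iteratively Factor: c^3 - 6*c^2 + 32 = (c - 4)*(c^2 - 2*c - 8) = (c - 4)^2*(c + 2)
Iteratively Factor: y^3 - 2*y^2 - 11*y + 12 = (y + 3)*(y^2 - 5*y + 4) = (y - 1)*(y + 3)*(y - 4)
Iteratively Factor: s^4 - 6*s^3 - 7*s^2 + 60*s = (s + 3)*(s^3 - 9*s^2 + 20*s) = (s - 5)*(s + 3)*(s^2 - 4*s) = (s - 5)*(s - 4)*(s + 3)*(s)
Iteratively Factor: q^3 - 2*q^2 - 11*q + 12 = (q + 3)*(q^2 - 5*q + 4) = (q - 4)*(q + 3)*(q - 1)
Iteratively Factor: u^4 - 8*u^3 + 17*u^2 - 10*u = (u - 1)*(u^3 - 7*u^2 + 10*u) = (u - 5)*(u - 1)*(u^2 - 2*u) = (u - 5)*(u - 2)*(u - 1)*(u)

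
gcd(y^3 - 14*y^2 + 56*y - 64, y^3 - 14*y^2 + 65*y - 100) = y - 4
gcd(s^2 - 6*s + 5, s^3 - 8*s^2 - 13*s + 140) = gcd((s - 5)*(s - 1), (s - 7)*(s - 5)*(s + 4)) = s - 5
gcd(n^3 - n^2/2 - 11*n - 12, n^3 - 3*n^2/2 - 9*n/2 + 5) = n + 2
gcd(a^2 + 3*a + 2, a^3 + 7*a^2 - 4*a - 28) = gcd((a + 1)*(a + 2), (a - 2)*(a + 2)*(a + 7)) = a + 2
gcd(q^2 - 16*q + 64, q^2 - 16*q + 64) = q^2 - 16*q + 64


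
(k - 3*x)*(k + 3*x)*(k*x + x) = k^3*x + k^2*x - 9*k*x^3 - 9*x^3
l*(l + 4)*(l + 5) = l^3 + 9*l^2 + 20*l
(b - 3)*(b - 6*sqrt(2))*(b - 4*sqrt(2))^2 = b^4 - 14*sqrt(2)*b^3 - 3*b^3 + 42*sqrt(2)*b^2 + 128*b^2 - 384*b - 192*sqrt(2)*b + 576*sqrt(2)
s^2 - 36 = (s - 6)*(s + 6)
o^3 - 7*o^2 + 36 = (o - 6)*(o - 3)*(o + 2)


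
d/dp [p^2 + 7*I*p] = 2*p + 7*I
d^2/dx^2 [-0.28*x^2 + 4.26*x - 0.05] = -0.560000000000000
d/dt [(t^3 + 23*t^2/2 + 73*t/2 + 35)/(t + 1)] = (4*t^3 + 29*t^2 + 46*t + 3)/(2*(t^2 + 2*t + 1))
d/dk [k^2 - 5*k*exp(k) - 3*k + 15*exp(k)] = -5*k*exp(k) + 2*k + 10*exp(k) - 3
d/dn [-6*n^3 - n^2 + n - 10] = -18*n^2 - 2*n + 1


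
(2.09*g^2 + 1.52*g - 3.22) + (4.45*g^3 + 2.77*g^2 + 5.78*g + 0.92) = 4.45*g^3 + 4.86*g^2 + 7.3*g - 2.3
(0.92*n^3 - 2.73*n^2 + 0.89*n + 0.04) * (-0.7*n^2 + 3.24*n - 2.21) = -0.644*n^5 + 4.8918*n^4 - 11.5014*n^3 + 8.8889*n^2 - 1.8373*n - 0.0884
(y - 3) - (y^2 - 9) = -y^2 + y + 6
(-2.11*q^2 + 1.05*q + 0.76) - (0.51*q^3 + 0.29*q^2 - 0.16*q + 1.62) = -0.51*q^3 - 2.4*q^2 + 1.21*q - 0.86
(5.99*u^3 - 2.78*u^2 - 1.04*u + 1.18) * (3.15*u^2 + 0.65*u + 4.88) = 18.8685*u^5 - 4.8635*u^4 + 24.1482*u^3 - 10.5254*u^2 - 4.3082*u + 5.7584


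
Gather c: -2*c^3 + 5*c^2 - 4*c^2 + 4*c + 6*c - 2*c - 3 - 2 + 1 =-2*c^3 + c^2 + 8*c - 4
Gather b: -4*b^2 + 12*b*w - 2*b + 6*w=-4*b^2 + b*(12*w - 2) + 6*w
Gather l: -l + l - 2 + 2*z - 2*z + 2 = 0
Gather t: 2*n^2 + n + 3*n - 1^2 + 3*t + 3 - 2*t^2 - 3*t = 2*n^2 + 4*n - 2*t^2 + 2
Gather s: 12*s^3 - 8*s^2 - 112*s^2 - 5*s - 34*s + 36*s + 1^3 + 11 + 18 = 12*s^3 - 120*s^2 - 3*s + 30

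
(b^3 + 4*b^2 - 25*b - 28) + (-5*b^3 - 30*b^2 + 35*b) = -4*b^3 - 26*b^2 + 10*b - 28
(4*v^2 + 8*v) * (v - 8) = 4*v^3 - 24*v^2 - 64*v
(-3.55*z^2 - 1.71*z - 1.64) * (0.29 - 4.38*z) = 15.549*z^3 + 6.4603*z^2 + 6.6873*z - 0.4756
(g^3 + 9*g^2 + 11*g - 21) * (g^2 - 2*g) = g^5 + 7*g^4 - 7*g^3 - 43*g^2 + 42*g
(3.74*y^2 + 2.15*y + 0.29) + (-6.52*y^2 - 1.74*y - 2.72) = -2.78*y^2 + 0.41*y - 2.43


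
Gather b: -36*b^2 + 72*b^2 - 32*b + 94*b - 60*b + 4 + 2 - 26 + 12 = 36*b^2 + 2*b - 8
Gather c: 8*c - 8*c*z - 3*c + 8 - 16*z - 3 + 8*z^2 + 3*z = c*(5 - 8*z) + 8*z^2 - 13*z + 5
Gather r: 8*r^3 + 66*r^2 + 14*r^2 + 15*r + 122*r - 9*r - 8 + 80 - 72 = 8*r^3 + 80*r^2 + 128*r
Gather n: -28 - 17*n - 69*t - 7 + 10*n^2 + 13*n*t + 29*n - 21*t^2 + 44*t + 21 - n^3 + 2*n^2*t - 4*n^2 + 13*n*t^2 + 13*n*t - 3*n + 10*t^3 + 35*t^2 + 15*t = -n^3 + n^2*(2*t + 6) + n*(13*t^2 + 26*t + 9) + 10*t^3 + 14*t^2 - 10*t - 14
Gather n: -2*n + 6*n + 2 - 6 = 4*n - 4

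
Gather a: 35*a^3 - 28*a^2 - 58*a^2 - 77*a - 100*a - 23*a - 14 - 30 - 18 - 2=35*a^3 - 86*a^2 - 200*a - 64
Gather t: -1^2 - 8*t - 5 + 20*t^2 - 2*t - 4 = 20*t^2 - 10*t - 10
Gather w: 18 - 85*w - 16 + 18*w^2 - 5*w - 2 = 18*w^2 - 90*w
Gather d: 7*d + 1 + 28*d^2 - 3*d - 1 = 28*d^2 + 4*d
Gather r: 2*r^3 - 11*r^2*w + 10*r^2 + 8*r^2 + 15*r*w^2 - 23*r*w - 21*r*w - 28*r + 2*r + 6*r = 2*r^3 + r^2*(18 - 11*w) + r*(15*w^2 - 44*w - 20)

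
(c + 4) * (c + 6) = c^2 + 10*c + 24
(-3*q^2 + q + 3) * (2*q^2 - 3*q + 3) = -6*q^4 + 11*q^3 - 6*q^2 - 6*q + 9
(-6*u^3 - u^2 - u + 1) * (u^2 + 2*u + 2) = -6*u^5 - 13*u^4 - 15*u^3 - 3*u^2 + 2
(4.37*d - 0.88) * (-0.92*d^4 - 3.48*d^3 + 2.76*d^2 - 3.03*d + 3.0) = -4.0204*d^5 - 14.398*d^4 + 15.1236*d^3 - 15.6699*d^2 + 15.7764*d - 2.64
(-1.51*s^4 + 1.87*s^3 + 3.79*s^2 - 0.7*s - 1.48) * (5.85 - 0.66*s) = 0.9966*s^5 - 10.0677*s^4 + 8.4381*s^3 + 22.6335*s^2 - 3.1182*s - 8.658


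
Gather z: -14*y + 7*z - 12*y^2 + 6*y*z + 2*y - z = -12*y^2 - 12*y + z*(6*y + 6)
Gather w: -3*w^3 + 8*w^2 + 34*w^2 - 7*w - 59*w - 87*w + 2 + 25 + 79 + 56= -3*w^3 + 42*w^2 - 153*w + 162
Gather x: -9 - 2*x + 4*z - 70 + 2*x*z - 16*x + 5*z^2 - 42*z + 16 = x*(2*z - 18) + 5*z^2 - 38*z - 63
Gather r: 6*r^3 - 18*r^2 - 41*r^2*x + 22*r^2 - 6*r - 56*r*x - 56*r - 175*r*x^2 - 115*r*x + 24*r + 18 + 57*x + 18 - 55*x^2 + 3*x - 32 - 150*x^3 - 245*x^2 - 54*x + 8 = 6*r^3 + r^2*(4 - 41*x) + r*(-175*x^2 - 171*x - 38) - 150*x^3 - 300*x^2 + 6*x + 12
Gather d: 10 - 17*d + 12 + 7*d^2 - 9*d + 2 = 7*d^2 - 26*d + 24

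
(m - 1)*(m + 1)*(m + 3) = m^3 + 3*m^2 - m - 3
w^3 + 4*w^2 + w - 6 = (w - 1)*(w + 2)*(w + 3)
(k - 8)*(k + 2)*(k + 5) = k^3 - k^2 - 46*k - 80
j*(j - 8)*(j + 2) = j^3 - 6*j^2 - 16*j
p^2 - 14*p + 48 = (p - 8)*(p - 6)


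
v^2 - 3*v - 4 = (v - 4)*(v + 1)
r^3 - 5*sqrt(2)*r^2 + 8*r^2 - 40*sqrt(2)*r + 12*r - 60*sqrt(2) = (r + 2)*(r + 6)*(r - 5*sqrt(2))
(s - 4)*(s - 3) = s^2 - 7*s + 12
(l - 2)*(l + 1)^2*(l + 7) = l^4 + 7*l^3 - 3*l^2 - 23*l - 14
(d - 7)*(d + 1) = d^2 - 6*d - 7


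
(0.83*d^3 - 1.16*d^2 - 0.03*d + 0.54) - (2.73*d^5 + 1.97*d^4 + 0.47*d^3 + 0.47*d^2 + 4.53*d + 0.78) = -2.73*d^5 - 1.97*d^4 + 0.36*d^3 - 1.63*d^2 - 4.56*d - 0.24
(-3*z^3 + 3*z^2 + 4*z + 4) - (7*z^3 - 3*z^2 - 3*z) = -10*z^3 + 6*z^2 + 7*z + 4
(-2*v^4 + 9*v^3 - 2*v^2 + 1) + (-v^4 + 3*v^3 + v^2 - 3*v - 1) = -3*v^4 + 12*v^3 - v^2 - 3*v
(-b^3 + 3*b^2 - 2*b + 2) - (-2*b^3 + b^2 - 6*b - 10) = b^3 + 2*b^2 + 4*b + 12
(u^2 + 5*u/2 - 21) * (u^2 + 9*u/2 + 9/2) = u^4 + 7*u^3 - 21*u^2/4 - 333*u/4 - 189/2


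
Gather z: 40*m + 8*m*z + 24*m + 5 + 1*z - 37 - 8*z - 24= 64*m + z*(8*m - 7) - 56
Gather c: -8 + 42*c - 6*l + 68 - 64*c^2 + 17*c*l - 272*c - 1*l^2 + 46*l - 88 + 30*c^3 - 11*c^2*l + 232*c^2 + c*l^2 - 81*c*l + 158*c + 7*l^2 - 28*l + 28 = 30*c^3 + c^2*(168 - 11*l) + c*(l^2 - 64*l - 72) + 6*l^2 + 12*l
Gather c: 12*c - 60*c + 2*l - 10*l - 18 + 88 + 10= -48*c - 8*l + 80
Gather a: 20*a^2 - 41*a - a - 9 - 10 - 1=20*a^2 - 42*a - 20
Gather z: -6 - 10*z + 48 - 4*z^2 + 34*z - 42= -4*z^2 + 24*z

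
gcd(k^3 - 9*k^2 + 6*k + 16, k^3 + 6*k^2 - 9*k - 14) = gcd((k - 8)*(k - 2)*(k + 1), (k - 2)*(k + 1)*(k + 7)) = k^2 - k - 2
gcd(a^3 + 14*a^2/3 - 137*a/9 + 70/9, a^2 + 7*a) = a + 7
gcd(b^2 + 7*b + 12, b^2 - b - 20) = b + 4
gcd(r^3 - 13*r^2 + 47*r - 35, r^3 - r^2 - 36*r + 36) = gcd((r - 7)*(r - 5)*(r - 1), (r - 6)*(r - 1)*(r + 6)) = r - 1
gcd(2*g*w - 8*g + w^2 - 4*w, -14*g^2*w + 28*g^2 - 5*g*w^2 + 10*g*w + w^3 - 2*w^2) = 2*g + w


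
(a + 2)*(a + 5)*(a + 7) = a^3 + 14*a^2 + 59*a + 70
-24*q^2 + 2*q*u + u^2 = (-4*q + u)*(6*q + u)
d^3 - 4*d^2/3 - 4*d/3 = d*(d - 2)*(d + 2/3)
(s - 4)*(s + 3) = s^2 - s - 12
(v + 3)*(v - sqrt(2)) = v^2 - sqrt(2)*v + 3*v - 3*sqrt(2)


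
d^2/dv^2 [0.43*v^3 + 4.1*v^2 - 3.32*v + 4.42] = 2.58*v + 8.2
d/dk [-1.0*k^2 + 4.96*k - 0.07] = 4.96 - 2.0*k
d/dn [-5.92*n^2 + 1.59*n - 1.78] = 1.59 - 11.84*n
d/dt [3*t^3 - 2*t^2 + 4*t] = 9*t^2 - 4*t + 4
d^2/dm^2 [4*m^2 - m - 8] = 8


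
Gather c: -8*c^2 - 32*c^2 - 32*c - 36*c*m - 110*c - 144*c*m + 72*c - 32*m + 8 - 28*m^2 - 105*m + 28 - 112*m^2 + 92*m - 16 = -40*c^2 + c*(-180*m - 70) - 140*m^2 - 45*m + 20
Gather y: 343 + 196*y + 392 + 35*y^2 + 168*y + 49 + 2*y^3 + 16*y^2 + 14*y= 2*y^3 + 51*y^2 + 378*y + 784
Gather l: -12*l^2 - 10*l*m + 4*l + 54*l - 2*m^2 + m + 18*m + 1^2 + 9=-12*l^2 + l*(58 - 10*m) - 2*m^2 + 19*m + 10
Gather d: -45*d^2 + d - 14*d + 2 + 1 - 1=-45*d^2 - 13*d + 2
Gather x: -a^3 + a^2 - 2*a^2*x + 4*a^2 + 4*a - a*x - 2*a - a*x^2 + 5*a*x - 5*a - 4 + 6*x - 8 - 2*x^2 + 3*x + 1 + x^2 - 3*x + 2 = -a^3 + 5*a^2 - 3*a + x^2*(-a - 1) + x*(-2*a^2 + 4*a + 6) - 9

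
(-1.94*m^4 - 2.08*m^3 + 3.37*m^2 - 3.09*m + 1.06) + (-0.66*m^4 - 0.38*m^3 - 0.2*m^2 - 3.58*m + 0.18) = -2.6*m^4 - 2.46*m^3 + 3.17*m^2 - 6.67*m + 1.24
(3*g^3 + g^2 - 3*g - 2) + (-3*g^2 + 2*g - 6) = 3*g^3 - 2*g^2 - g - 8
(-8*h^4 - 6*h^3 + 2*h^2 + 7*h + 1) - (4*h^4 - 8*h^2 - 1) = -12*h^4 - 6*h^3 + 10*h^2 + 7*h + 2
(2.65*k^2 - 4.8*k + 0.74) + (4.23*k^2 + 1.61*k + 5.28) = 6.88*k^2 - 3.19*k + 6.02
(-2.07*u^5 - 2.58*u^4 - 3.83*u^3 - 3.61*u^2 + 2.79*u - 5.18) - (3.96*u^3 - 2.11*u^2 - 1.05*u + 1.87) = -2.07*u^5 - 2.58*u^4 - 7.79*u^3 - 1.5*u^2 + 3.84*u - 7.05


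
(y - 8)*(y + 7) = y^2 - y - 56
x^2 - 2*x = x*(x - 2)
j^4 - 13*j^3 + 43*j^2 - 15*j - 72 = (j - 8)*(j - 3)^2*(j + 1)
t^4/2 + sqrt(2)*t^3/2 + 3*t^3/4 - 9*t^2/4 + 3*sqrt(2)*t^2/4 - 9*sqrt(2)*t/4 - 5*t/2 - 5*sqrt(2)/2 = (t/2 + 1/2)*(t - 2)*(t + 5/2)*(t + sqrt(2))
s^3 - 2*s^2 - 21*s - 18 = (s - 6)*(s + 1)*(s + 3)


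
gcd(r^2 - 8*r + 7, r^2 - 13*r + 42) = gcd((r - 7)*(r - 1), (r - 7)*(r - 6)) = r - 7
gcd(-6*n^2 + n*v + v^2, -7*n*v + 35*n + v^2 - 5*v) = 1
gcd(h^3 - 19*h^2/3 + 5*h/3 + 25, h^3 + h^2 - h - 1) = 1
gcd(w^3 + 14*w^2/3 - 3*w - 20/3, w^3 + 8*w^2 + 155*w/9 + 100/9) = w + 5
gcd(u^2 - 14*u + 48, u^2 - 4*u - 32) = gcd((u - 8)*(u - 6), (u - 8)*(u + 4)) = u - 8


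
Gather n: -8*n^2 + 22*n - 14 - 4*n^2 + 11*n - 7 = -12*n^2 + 33*n - 21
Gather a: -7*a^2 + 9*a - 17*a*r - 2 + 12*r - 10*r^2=-7*a^2 + a*(9 - 17*r) - 10*r^2 + 12*r - 2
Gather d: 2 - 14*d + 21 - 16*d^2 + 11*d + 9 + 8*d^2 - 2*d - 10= -8*d^2 - 5*d + 22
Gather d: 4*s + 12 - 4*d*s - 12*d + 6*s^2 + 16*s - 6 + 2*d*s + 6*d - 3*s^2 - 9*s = d*(-2*s - 6) + 3*s^2 + 11*s + 6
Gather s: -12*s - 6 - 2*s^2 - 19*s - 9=-2*s^2 - 31*s - 15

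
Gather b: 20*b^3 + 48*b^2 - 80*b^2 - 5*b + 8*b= 20*b^3 - 32*b^2 + 3*b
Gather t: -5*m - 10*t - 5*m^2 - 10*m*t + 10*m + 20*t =-5*m^2 + 5*m + t*(10 - 10*m)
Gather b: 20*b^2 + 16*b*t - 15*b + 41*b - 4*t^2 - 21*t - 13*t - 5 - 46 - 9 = 20*b^2 + b*(16*t + 26) - 4*t^2 - 34*t - 60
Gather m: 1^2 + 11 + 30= 42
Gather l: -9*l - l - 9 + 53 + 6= 50 - 10*l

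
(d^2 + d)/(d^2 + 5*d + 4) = d/(d + 4)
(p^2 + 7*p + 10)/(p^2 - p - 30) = (p + 2)/(p - 6)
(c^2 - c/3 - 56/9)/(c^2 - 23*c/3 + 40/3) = (c + 7/3)/(c - 5)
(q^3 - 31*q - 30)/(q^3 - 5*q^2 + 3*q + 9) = (q^2 - q - 30)/(q^2 - 6*q + 9)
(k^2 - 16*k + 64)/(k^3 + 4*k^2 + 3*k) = (k^2 - 16*k + 64)/(k*(k^2 + 4*k + 3))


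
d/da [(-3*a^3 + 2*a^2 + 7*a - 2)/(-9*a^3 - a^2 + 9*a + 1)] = (21*a^4 + 72*a^3 - 38*a^2 + 25)/(81*a^6 + 18*a^5 - 161*a^4 - 36*a^3 + 79*a^2 + 18*a + 1)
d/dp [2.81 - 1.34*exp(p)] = -1.34*exp(p)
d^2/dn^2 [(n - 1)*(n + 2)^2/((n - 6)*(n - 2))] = 8*(19*n^3 - 102*n^2 + 132*n + 56)/(n^6 - 24*n^5 + 228*n^4 - 1088*n^3 + 2736*n^2 - 3456*n + 1728)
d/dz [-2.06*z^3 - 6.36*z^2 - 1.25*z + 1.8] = -6.18*z^2 - 12.72*z - 1.25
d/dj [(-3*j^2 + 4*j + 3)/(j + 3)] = 3*(-j^2 - 6*j + 3)/(j^2 + 6*j + 9)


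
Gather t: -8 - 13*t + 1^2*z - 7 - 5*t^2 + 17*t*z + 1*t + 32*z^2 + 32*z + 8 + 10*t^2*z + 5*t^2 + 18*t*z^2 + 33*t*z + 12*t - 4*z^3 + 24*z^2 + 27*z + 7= 10*t^2*z + t*(18*z^2 + 50*z) - 4*z^3 + 56*z^2 + 60*z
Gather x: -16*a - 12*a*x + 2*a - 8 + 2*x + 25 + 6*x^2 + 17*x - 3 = -14*a + 6*x^2 + x*(19 - 12*a) + 14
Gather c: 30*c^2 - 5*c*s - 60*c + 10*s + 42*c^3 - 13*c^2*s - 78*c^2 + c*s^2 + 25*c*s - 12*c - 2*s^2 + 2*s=42*c^3 + c^2*(-13*s - 48) + c*(s^2 + 20*s - 72) - 2*s^2 + 12*s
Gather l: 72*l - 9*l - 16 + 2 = 63*l - 14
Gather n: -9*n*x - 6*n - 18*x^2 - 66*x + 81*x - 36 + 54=n*(-9*x - 6) - 18*x^2 + 15*x + 18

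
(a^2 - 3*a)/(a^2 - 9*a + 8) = a*(a - 3)/(a^2 - 9*a + 8)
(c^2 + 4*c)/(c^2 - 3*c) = (c + 4)/(c - 3)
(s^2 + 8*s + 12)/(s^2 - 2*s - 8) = (s + 6)/(s - 4)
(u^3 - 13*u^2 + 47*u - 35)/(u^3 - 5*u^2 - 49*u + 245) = (u - 1)/(u + 7)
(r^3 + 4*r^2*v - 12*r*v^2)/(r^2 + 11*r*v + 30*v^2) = r*(r - 2*v)/(r + 5*v)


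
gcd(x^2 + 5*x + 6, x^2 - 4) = x + 2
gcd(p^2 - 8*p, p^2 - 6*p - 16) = p - 8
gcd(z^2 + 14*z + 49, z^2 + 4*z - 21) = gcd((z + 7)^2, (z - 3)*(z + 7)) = z + 7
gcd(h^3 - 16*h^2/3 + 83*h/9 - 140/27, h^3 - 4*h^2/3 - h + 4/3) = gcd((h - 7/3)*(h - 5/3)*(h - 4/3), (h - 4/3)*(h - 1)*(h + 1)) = h - 4/3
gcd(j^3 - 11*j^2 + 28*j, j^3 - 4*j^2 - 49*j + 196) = j^2 - 11*j + 28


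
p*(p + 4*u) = p^2 + 4*p*u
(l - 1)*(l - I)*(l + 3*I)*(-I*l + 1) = -I*l^4 + 3*l^3 + I*l^3 - 3*l^2 - I*l^2 + 3*l + I*l - 3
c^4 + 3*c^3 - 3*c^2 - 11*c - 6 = (c - 2)*(c + 1)^2*(c + 3)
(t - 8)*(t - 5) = t^2 - 13*t + 40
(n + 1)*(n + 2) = n^2 + 3*n + 2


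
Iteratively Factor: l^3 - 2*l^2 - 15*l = (l + 3)*(l^2 - 5*l) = (l - 5)*(l + 3)*(l)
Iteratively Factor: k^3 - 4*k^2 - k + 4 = (k + 1)*(k^2 - 5*k + 4) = (k - 4)*(k + 1)*(k - 1)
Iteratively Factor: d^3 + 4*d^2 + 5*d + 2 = (d + 1)*(d^2 + 3*d + 2) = (d + 1)*(d + 2)*(d + 1)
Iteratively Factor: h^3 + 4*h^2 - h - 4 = (h + 1)*(h^2 + 3*h - 4) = (h + 1)*(h + 4)*(h - 1)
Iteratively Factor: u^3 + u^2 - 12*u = (u + 4)*(u^2 - 3*u) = (u - 3)*(u + 4)*(u)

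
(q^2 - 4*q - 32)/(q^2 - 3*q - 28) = (q - 8)/(q - 7)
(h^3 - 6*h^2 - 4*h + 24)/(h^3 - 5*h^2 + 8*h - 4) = (h^2 - 4*h - 12)/(h^2 - 3*h + 2)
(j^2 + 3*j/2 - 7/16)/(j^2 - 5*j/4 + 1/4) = (j + 7/4)/(j - 1)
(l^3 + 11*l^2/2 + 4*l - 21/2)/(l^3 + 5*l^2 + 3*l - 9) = (l + 7/2)/(l + 3)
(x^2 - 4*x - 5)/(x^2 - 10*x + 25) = (x + 1)/(x - 5)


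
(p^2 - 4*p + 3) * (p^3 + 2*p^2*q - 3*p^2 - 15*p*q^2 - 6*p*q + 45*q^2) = p^5 + 2*p^4*q - 7*p^4 - 15*p^3*q^2 - 14*p^3*q + 15*p^3 + 105*p^2*q^2 + 30*p^2*q - 9*p^2 - 225*p*q^2 - 18*p*q + 135*q^2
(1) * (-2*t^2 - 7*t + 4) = -2*t^2 - 7*t + 4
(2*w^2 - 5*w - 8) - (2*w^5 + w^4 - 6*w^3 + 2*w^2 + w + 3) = -2*w^5 - w^4 + 6*w^3 - 6*w - 11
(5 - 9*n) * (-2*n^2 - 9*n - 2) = 18*n^3 + 71*n^2 - 27*n - 10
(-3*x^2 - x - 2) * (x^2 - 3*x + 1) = -3*x^4 + 8*x^3 - 2*x^2 + 5*x - 2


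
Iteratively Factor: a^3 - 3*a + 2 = (a - 1)*(a^2 + a - 2) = (a - 1)*(a + 2)*(a - 1)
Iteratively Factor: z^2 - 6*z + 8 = (z - 4)*(z - 2)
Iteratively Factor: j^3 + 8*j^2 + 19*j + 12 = (j + 4)*(j^2 + 4*j + 3) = (j + 1)*(j + 4)*(j + 3)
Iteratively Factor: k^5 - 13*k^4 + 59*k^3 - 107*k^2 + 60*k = (k - 5)*(k^4 - 8*k^3 + 19*k^2 - 12*k) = (k - 5)*(k - 4)*(k^3 - 4*k^2 + 3*k) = k*(k - 5)*(k - 4)*(k^2 - 4*k + 3) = k*(k - 5)*(k - 4)*(k - 1)*(k - 3)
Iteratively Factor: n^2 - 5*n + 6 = (n - 2)*(n - 3)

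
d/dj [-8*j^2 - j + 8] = -16*j - 1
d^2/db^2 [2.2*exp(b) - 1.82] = 2.2*exp(b)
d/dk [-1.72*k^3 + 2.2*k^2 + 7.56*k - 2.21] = -5.16*k^2 + 4.4*k + 7.56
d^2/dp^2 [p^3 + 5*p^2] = 6*p + 10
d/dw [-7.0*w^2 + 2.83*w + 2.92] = 2.83 - 14.0*w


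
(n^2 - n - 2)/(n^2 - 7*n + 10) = (n + 1)/(n - 5)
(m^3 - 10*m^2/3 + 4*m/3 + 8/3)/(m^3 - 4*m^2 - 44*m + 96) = (3*m^2 - 4*m - 4)/(3*(m^2 - 2*m - 48))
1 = 1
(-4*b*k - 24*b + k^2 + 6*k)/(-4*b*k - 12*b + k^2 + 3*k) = (k + 6)/(k + 3)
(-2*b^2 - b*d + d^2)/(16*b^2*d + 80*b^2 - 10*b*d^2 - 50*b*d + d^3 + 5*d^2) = (-b - d)/(8*b*d + 40*b - d^2 - 5*d)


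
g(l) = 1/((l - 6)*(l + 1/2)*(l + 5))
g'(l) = -1/((l - 6)*(l + 1/2)*(l + 5)^2) - 1/((l - 6)*(l + 1/2)^2*(l + 5)) - 1/((l - 6)^2*(l + 1/2)*(l + 5)) = 2*(-6*l^2 + 2*l + 61)/(4*l^6 - 4*l^5 - 243*l^4 + 2*l^3 + 3781*l^2 + 3660*l + 900)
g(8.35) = 0.00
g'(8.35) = -0.00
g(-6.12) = -0.01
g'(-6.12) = -0.02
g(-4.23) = 0.03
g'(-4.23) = -0.03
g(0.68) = -0.03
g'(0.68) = 0.02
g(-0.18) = -0.10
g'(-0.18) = 0.33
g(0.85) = -0.02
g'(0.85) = 0.02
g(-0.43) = -0.49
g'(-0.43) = 6.98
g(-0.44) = -0.57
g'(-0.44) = 9.50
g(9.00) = 0.00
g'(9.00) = 0.00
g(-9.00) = 0.00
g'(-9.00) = 0.00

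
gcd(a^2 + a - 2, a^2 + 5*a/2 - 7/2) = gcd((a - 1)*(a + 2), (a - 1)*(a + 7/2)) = a - 1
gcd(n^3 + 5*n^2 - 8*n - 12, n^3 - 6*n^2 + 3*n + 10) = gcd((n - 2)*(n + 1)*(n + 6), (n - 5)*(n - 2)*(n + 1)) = n^2 - n - 2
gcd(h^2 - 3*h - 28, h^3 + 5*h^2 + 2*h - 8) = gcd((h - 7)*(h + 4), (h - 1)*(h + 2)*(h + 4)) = h + 4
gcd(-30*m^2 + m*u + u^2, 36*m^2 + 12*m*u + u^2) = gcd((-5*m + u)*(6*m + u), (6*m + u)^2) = 6*m + u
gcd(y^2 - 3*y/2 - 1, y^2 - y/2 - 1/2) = y + 1/2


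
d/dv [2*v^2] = 4*v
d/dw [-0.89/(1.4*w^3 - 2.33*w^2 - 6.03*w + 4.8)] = (3.738*w^2 - 4.1474*w - 5.3667)/(1.4*w^3 - 2.33*w^2 - 6.03*w + 4.8)^2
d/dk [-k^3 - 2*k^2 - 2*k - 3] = -3*k^2 - 4*k - 2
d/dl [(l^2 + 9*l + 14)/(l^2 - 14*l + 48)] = (-23*l^2 + 68*l + 628)/(l^4 - 28*l^3 + 292*l^2 - 1344*l + 2304)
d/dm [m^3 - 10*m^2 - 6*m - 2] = 3*m^2 - 20*m - 6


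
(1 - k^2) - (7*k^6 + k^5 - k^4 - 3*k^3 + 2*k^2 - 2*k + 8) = -7*k^6 - k^5 + k^4 + 3*k^3 - 3*k^2 + 2*k - 7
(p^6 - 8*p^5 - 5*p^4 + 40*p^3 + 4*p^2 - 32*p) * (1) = p^6 - 8*p^5 - 5*p^4 + 40*p^3 + 4*p^2 - 32*p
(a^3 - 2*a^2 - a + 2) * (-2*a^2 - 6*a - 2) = -2*a^5 - 2*a^4 + 12*a^3 + 6*a^2 - 10*a - 4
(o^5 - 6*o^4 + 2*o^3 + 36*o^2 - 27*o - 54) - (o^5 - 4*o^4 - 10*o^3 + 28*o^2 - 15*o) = -2*o^4 + 12*o^3 + 8*o^2 - 12*o - 54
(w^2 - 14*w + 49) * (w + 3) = w^3 - 11*w^2 + 7*w + 147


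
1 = 1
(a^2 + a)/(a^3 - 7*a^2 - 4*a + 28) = a*(a + 1)/(a^3 - 7*a^2 - 4*a + 28)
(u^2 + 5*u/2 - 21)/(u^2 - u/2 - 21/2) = (u + 6)/(u + 3)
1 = 1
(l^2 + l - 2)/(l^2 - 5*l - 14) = (l - 1)/(l - 7)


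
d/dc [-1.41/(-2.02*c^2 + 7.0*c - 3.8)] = (9.87 - 5.6964*c)/(2.02*c^2 - 7.0*c + 3.8)^2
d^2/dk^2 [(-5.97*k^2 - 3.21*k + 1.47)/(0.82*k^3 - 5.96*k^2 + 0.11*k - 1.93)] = (-8.02845600000001*k^6 - 12.950424*k^5 + 109.219572*k^4 - 482.518104*k^3 + 665.16462*k^2 + 229.720068*k - 79.62093)/(0.551368*k^9 - 12.022512*k^8 + 87.605028*k^7 - 218.827484*k^6 + 68.34567*k^5 - 206.930928*k^4 + 16.756433*k^3 - 66.671271*k^2 + 1.229217*k - 7.189057)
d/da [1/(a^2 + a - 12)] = (-2*a - 1)/(a^2 + a - 12)^2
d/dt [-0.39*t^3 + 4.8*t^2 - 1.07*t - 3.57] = -1.17*t^2 + 9.6*t - 1.07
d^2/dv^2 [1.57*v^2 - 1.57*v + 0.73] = 3.14000000000000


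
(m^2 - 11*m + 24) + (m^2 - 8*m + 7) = 2*m^2 - 19*m + 31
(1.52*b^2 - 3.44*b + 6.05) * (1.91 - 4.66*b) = -7.0832*b^3 + 18.9336*b^2 - 34.7634*b + 11.5555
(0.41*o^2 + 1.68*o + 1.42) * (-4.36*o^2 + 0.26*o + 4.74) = -1.7876*o^4 - 7.2182*o^3 - 3.811*o^2 + 8.3324*o + 6.7308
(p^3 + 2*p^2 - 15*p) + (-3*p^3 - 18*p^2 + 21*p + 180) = -2*p^3 - 16*p^2 + 6*p + 180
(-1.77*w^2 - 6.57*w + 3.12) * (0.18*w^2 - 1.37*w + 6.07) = -0.3186*w^4 + 1.2423*w^3 - 1.1814*w^2 - 44.1543*w + 18.9384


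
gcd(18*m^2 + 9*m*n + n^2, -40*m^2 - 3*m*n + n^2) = 1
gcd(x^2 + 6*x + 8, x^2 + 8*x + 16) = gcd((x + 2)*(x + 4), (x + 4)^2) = x + 4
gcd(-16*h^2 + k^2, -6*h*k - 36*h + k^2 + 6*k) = 1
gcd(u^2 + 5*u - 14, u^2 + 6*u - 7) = u + 7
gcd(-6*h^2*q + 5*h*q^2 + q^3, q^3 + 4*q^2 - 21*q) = q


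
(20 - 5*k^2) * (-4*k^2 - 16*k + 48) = 20*k^4 + 80*k^3 - 320*k^2 - 320*k + 960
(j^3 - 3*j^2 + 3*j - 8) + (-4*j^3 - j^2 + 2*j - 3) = -3*j^3 - 4*j^2 + 5*j - 11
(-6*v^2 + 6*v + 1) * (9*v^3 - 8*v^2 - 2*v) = -54*v^5 + 102*v^4 - 27*v^3 - 20*v^2 - 2*v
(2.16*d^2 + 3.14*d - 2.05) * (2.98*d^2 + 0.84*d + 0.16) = 6.4368*d^4 + 11.1716*d^3 - 3.1258*d^2 - 1.2196*d - 0.328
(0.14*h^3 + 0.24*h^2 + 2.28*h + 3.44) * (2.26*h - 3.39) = 0.3164*h^4 + 0.0677999999999998*h^3 + 4.3392*h^2 + 0.0451999999999995*h - 11.6616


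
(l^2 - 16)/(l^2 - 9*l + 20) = (l + 4)/(l - 5)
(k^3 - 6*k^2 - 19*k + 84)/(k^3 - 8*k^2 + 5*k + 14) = (k^2 + k - 12)/(k^2 - k - 2)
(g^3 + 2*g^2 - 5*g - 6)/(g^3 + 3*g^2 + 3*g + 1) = (g^2 + g - 6)/(g^2 + 2*g + 1)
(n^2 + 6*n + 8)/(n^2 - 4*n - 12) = (n + 4)/(n - 6)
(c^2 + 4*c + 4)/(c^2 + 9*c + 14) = (c + 2)/(c + 7)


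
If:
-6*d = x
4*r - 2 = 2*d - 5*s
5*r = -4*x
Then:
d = -x/6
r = -4*x/5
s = 43*x/75 + 2/5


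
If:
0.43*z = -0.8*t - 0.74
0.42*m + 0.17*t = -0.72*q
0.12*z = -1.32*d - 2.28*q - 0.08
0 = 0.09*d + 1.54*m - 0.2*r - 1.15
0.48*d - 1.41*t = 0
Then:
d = -1.57890625*z - 2.7171875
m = -1.25924968671679*z - 2.26220238095238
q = 0.861472039473684*z + 1.53802083333333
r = -10.4067304002193*z - 24.3916927083333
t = -0.5375*z - 0.925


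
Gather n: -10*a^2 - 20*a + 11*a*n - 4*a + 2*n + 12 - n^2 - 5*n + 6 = -10*a^2 - 24*a - n^2 + n*(11*a - 3) + 18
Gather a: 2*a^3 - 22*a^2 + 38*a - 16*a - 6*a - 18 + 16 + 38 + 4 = 2*a^3 - 22*a^2 + 16*a + 40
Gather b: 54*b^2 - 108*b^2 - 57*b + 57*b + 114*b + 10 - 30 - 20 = -54*b^2 + 114*b - 40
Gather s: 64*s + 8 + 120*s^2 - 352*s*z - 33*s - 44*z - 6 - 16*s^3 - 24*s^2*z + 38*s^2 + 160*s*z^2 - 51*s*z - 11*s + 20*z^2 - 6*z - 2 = -16*s^3 + s^2*(158 - 24*z) + s*(160*z^2 - 403*z + 20) + 20*z^2 - 50*z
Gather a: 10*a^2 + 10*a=10*a^2 + 10*a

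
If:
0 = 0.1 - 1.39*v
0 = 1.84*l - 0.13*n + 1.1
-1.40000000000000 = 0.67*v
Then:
No Solution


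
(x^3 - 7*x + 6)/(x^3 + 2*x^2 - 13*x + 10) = (x + 3)/(x + 5)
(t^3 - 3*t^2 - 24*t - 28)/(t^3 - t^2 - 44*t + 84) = (t^3 - 3*t^2 - 24*t - 28)/(t^3 - t^2 - 44*t + 84)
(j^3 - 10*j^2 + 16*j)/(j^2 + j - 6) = j*(j - 8)/(j + 3)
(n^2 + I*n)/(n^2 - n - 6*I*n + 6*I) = n*(n + I)/(n^2 - n - 6*I*n + 6*I)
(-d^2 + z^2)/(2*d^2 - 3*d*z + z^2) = (d + z)/(-2*d + z)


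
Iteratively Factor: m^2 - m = (m)*(m - 1)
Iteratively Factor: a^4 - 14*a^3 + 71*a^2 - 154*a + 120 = (a - 2)*(a^3 - 12*a^2 + 47*a - 60) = (a - 4)*(a - 2)*(a^2 - 8*a + 15) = (a - 4)*(a - 3)*(a - 2)*(a - 5)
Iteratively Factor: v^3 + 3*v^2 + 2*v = (v)*(v^2 + 3*v + 2) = v*(v + 2)*(v + 1)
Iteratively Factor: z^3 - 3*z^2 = (z)*(z^2 - 3*z) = z*(z - 3)*(z)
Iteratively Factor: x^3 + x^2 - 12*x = (x)*(x^2 + x - 12) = x*(x + 4)*(x - 3)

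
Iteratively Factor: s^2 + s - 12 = (s - 3)*(s + 4)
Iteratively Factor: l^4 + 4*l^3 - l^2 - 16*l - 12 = (l + 1)*(l^3 + 3*l^2 - 4*l - 12) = (l + 1)*(l + 2)*(l^2 + l - 6) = (l + 1)*(l + 2)*(l + 3)*(l - 2)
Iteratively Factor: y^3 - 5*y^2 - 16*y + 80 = (y - 5)*(y^2 - 16) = (y - 5)*(y - 4)*(y + 4)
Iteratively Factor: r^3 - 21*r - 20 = (r + 4)*(r^2 - 4*r - 5) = (r + 1)*(r + 4)*(r - 5)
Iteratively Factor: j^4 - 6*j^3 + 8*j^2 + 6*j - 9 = (j - 3)*(j^3 - 3*j^2 - j + 3) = (j - 3)^2*(j^2 - 1) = (j - 3)^2*(j - 1)*(j + 1)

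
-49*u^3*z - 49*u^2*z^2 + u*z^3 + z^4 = z*(-7*u + z)*(u + z)*(7*u + z)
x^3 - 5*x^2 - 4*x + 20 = (x - 5)*(x - 2)*(x + 2)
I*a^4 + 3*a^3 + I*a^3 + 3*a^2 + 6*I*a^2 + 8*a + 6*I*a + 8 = (a + 1)*(a - 4*I)*(a + 2*I)*(I*a + 1)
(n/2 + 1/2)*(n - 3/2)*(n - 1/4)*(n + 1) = n^4/2 + n^3/8 - 17*n^2/16 - n/2 + 3/16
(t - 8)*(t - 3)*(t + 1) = t^3 - 10*t^2 + 13*t + 24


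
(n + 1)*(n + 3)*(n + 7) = n^3 + 11*n^2 + 31*n + 21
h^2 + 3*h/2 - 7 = (h - 2)*(h + 7/2)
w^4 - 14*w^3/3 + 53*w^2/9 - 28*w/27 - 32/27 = (w - 8/3)*(w - 4/3)*(w - 1)*(w + 1/3)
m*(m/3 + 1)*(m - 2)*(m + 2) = m^4/3 + m^3 - 4*m^2/3 - 4*m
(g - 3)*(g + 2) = g^2 - g - 6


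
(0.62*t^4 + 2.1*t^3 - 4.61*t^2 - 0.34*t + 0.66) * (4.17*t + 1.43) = 2.5854*t^5 + 9.6436*t^4 - 16.2207*t^3 - 8.0101*t^2 + 2.266*t + 0.9438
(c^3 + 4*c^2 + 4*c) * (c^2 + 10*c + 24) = c^5 + 14*c^4 + 68*c^3 + 136*c^2 + 96*c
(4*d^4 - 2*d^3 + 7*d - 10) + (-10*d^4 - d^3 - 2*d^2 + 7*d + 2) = -6*d^4 - 3*d^3 - 2*d^2 + 14*d - 8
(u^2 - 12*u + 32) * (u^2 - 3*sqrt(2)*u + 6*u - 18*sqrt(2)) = u^4 - 6*u^3 - 3*sqrt(2)*u^3 - 40*u^2 + 18*sqrt(2)*u^2 + 120*sqrt(2)*u + 192*u - 576*sqrt(2)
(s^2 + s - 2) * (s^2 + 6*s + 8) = s^4 + 7*s^3 + 12*s^2 - 4*s - 16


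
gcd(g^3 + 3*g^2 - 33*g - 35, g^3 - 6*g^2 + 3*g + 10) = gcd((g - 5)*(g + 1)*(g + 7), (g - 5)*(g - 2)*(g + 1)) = g^2 - 4*g - 5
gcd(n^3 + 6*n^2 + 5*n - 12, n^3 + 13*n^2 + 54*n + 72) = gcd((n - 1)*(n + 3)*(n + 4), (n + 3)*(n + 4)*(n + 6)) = n^2 + 7*n + 12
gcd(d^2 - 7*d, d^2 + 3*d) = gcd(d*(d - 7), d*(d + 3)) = d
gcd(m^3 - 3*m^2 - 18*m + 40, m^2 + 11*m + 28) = m + 4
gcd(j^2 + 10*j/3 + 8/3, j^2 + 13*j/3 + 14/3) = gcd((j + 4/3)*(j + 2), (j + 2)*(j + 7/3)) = j + 2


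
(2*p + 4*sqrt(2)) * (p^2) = 2*p^3 + 4*sqrt(2)*p^2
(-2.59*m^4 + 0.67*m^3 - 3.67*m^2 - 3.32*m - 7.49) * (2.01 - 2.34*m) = 6.0606*m^5 - 6.7737*m^4 + 9.9345*m^3 + 0.3921*m^2 + 10.8534*m - 15.0549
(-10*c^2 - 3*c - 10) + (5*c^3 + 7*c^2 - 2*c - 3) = 5*c^3 - 3*c^2 - 5*c - 13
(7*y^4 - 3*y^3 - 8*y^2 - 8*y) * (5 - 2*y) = -14*y^5 + 41*y^4 + y^3 - 24*y^2 - 40*y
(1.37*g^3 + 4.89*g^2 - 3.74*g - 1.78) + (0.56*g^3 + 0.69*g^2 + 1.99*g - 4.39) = 1.93*g^3 + 5.58*g^2 - 1.75*g - 6.17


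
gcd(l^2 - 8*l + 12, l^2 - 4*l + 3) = 1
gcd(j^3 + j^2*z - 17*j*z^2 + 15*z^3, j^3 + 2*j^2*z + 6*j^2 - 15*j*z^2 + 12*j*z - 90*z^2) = -j^2 - 2*j*z + 15*z^2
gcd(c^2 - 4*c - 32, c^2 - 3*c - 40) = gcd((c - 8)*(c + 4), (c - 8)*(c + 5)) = c - 8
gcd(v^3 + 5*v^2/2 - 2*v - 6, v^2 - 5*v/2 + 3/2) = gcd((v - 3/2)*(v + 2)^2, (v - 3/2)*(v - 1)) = v - 3/2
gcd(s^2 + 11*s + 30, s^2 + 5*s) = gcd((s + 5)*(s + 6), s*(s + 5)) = s + 5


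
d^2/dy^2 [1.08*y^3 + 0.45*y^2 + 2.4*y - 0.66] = 6.48*y + 0.9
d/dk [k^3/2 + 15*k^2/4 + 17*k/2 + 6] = 3*k^2/2 + 15*k/2 + 17/2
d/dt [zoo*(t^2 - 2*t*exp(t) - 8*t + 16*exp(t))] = zoo*(t*exp(t) + t + exp(t) + 1)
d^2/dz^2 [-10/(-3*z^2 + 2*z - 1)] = 20*(-9*z^2 + 6*z + 4*(3*z - 1)^2 - 3)/(3*z^2 - 2*z + 1)^3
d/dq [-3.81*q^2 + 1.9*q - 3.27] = 1.9 - 7.62*q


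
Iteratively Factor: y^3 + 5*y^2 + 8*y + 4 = (y + 1)*(y^2 + 4*y + 4) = (y + 1)*(y + 2)*(y + 2)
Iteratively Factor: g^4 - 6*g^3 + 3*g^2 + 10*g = (g)*(g^3 - 6*g^2 + 3*g + 10) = g*(g - 5)*(g^2 - g - 2) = g*(g - 5)*(g + 1)*(g - 2)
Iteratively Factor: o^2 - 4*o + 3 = (o - 3)*(o - 1)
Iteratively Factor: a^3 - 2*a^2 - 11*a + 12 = (a - 4)*(a^2 + 2*a - 3) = (a - 4)*(a - 1)*(a + 3)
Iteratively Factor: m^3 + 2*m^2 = (m)*(m^2 + 2*m) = m^2*(m + 2)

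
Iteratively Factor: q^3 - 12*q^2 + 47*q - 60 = (q - 4)*(q^2 - 8*q + 15) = (q - 4)*(q - 3)*(q - 5)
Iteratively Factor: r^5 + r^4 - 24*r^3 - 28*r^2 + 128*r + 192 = (r - 3)*(r^4 + 4*r^3 - 12*r^2 - 64*r - 64) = (r - 3)*(r + 2)*(r^3 + 2*r^2 - 16*r - 32) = (r - 3)*(r + 2)^2*(r^2 - 16) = (r - 4)*(r - 3)*(r + 2)^2*(r + 4)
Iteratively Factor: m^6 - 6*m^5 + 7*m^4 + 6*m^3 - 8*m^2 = (m)*(m^5 - 6*m^4 + 7*m^3 + 6*m^2 - 8*m) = m^2*(m^4 - 6*m^3 + 7*m^2 + 6*m - 8) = m^2*(m - 1)*(m^3 - 5*m^2 + 2*m + 8) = m^2*(m - 4)*(m - 1)*(m^2 - m - 2) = m^2*(m - 4)*(m - 2)*(m - 1)*(m + 1)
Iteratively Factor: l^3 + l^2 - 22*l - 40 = (l + 4)*(l^2 - 3*l - 10) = (l + 2)*(l + 4)*(l - 5)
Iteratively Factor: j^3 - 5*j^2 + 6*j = (j - 2)*(j^2 - 3*j) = j*(j - 2)*(j - 3)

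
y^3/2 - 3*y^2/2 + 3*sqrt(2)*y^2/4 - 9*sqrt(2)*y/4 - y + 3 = (y/2 + sqrt(2))*(y - 3)*(y - sqrt(2)/2)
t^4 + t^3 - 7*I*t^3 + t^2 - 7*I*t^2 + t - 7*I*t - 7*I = (t + 1)*(t - 7*I)*(t - I)*(t + I)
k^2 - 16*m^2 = (k - 4*m)*(k + 4*m)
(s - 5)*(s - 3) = s^2 - 8*s + 15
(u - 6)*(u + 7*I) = u^2 - 6*u + 7*I*u - 42*I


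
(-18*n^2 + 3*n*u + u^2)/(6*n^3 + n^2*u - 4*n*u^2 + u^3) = (6*n + u)/(-2*n^2 - n*u + u^2)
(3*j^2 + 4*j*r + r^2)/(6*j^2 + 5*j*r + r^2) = (j + r)/(2*j + r)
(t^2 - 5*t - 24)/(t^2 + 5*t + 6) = (t - 8)/(t + 2)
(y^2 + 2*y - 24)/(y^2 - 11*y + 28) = (y + 6)/(y - 7)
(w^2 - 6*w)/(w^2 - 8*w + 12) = w/(w - 2)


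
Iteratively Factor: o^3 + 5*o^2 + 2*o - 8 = (o + 2)*(o^2 + 3*o - 4) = (o - 1)*(o + 2)*(o + 4)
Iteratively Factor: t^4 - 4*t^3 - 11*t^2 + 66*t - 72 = (t + 4)*(t^3 - 8*t^2 + 21*t - 18) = (t - 3)*(t + 4)*(t^2 - 5*t + 6) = (t - 3)*(t - 2)*(t + 4)*(t - 3)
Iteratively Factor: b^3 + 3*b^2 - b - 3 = (b - 1)*(b^2 + 4*b + 3) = (b - 1)*(b + 1)*(b + 3)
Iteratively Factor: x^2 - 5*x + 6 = (x - 2)*(x - 3)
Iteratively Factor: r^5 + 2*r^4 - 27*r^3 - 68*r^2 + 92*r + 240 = (r + 4)*(r^4 - 2*r^3 - 19*r^2 + 8*r + 60) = (r + 2)*(r + 4)*(r^3 - 4*r^2 - 11*r + 30) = (r - 2)*(r + 2)*(r + 4)*(r^2 - 2*r - 15) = (r - 2)*(r + 2)*(r + 3)*(r + 4)*(r - 5)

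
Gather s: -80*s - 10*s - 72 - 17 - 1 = -90*s - 90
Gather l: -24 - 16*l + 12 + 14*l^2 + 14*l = 14*l^2 - 2*l - 12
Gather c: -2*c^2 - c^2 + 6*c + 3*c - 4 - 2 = -3*c^2 + 9*c - 6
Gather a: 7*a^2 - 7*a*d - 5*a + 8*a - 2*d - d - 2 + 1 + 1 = 7*a^2 + a*(3 - 7*d) - 3*d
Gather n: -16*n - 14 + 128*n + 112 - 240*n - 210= -128*n - 112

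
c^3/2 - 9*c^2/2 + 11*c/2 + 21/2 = (c/2 + 1/2)*(c - 7)*(c - 3)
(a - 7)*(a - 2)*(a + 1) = a^3 - 8*a^2 + 5*a + 14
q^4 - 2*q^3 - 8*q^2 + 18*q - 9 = (q - 3)*(q - 1)^2*(q + 3)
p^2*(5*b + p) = 5*b*p^2 + p^3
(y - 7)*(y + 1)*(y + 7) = y^3 + y^2 - 49*y - 49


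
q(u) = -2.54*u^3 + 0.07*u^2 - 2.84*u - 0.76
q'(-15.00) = -1719.44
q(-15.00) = 8630.09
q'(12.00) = -1098.44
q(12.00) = -4413.88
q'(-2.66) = -57.13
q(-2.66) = 55.10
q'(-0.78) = -7.59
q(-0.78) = 2.70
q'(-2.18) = -39.36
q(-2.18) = 32.08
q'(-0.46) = -4.52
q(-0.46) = 0.81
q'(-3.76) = -111.09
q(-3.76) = 145.93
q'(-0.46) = -4.52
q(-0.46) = 0.81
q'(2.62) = -54.78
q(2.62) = -53.40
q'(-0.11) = -2.95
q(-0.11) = -0.44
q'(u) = -7.62*u^2 + 0.14*u - 2.84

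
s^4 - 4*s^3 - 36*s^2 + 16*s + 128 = (s - 8)*(s - 2)*(s + 2)*(s + 4)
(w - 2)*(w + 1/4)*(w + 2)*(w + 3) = w^4 + 13*w^3/4 - 13*w^2/4 - 13*w - 3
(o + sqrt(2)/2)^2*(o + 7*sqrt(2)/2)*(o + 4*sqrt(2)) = o^4 + 17*sqrt(2)*o^3/2 + 87*o^2/2 + 127*sqrt(2)*o/4 + 14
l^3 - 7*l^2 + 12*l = l*(l - 4)*(l - 3)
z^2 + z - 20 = (z - 4)*(z + 5)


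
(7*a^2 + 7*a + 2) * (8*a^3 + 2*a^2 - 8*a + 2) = 56*a^5 + 70*a^4 - 26*a^3 - 38*a^2 - 2*a + 4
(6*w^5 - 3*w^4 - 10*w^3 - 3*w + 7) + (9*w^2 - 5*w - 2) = 6*w^5 - 3*w^4 - 10*w^3 + 9*w^2 - 8*w + 5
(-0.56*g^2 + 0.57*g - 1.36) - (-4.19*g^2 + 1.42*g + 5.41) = 3.63*g^2 - 0.85*g - 6.77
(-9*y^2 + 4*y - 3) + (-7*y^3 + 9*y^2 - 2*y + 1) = -7*y^3 + 2*y - 2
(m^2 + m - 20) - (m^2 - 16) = m - 4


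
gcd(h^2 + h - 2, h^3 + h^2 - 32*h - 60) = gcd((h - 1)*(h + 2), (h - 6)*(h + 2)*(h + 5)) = h + 2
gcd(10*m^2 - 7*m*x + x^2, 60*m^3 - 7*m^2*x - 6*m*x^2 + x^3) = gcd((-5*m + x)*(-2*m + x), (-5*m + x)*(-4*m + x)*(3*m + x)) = -5*m + x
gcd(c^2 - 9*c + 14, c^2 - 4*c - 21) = c - 7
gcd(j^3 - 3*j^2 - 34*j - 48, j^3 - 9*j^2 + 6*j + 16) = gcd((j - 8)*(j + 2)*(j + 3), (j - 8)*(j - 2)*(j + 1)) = j - 8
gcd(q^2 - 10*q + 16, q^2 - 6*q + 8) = q - 2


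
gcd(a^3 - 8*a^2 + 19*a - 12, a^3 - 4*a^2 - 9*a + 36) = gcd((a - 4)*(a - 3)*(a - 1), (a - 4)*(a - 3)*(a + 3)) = a^2 - 7*a + 12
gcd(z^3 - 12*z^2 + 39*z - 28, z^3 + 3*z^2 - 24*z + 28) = 1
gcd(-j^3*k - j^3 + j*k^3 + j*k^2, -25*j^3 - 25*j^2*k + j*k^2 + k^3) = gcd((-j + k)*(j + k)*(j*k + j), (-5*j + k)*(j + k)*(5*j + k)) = j + k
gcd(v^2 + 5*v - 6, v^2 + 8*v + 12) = v + 6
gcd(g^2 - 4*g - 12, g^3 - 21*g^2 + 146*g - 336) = g - 6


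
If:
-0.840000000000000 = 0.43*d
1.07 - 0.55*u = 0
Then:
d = -1.95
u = 1.95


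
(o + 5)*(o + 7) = o^2 + 12*o + 35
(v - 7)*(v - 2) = v^2 - 9*v + 14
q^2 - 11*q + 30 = (q - 6)*(q - 5)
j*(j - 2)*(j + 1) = j^3 - j^2 - 2*j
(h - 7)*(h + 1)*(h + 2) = h^3 - 4*h^2 - 19*h - 14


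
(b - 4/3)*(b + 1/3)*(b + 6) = b^3 + 5*b^2 - 58*b/9 - 8/3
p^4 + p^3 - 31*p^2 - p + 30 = (p - 5)*(p - 1)*(p + 1)*(p + 6)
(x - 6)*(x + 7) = x^2 + x - 42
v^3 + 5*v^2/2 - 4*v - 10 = (v - 2)*(v + 2)*(v + 5/2)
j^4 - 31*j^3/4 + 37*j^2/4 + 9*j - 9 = (j - 6)*(j - 2)*(j - 3/4)*(j + 1)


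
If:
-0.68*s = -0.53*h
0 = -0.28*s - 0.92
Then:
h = -4.22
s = -3.29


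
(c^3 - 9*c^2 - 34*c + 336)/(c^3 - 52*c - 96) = (c - 7)/(c + 2)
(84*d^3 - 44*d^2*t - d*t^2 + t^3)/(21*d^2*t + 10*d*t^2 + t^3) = (12*d^2 - 8*d*t + t^2)/(t*(3*d + t))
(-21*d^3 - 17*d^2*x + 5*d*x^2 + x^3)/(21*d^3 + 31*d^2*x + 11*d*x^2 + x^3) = (-3*d + x)/(3*d + x)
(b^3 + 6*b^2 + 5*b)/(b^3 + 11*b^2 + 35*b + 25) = b/(b + 5)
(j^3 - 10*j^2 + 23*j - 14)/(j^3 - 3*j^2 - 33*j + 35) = (j - 2)/(j + 5)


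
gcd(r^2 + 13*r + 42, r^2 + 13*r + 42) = r^2 + 13*r + 42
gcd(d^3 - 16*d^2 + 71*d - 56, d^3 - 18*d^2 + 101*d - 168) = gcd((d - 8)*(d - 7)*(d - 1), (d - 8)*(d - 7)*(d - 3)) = d^2 - 15*d + 56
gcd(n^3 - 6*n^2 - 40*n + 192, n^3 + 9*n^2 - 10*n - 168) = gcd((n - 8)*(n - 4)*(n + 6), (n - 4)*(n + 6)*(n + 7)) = n^2 + 2*n - 24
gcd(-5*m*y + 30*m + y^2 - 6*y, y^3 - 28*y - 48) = y - 6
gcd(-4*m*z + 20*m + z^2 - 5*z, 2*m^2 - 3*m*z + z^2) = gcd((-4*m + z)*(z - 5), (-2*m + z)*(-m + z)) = 1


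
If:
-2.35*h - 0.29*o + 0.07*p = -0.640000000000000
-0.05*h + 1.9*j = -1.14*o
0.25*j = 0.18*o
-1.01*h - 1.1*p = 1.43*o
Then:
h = 0.26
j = 0.00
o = 0.01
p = -0.25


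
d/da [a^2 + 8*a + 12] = 2*a + 8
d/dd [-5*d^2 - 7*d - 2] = -10*d - 7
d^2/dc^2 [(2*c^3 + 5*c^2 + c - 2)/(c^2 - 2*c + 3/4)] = 280/(8*c^3 - 36*c^2 + 54*c - 27)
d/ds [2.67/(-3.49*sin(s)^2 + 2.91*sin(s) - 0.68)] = (18.6366*sin(s) - 7.7697)*cos(s)/(3.49*sin(s)^2 - 2.91*sin(s) + 0.68)^2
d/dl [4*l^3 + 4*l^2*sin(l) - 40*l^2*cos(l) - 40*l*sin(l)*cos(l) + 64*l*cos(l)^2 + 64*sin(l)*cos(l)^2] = 40*l^2*sin(l) + 4*l^2*cos(l) + 12*l^2 + 8*l*sin(l) - 64*l*sin(2*l) - 80*l*cos(l) - 40*l*cos(2*l) - 20*sin(2*l) + 16*cos(l) + 32*cos(2*l) + 48*cos(3*l) + 32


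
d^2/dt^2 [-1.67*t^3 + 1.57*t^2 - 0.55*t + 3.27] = 3.14 - 10.02*t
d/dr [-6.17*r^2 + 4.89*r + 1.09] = 4.89 - 12.34*r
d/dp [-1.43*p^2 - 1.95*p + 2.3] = -2.86*p - 1.95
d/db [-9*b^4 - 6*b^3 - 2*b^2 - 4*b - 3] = -36*b^3 - 18*b^2 - 4*b - 4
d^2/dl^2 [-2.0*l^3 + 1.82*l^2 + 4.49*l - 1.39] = 3.64 - 12.0*l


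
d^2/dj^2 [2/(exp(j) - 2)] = 2*(exp(j) + 2)*exp(j)/(exp(j) - 2)^3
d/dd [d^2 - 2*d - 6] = 2*d - 2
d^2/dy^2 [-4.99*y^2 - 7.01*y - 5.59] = -9.98000000000000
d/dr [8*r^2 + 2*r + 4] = 16*r + 2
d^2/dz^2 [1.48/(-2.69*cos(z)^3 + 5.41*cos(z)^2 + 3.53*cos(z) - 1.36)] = (-346.534304*(0.745841035120148*sin(z)^2 + 1.0*cos(z) - 0.419593345656192)^2*sin(z)^2 + (2.2385*cos(z) + 16.0136*cos(2*z) - 8.9577*cos(3*z))*(2.69*cos(z)^3 - 5.41*cos(z)^2 - 3.53*cos(z) + 1.36))/(2.69*cos(z)^3 - 5.41*cos(z)^2 - 3.53*cos(z) + 1.36)^3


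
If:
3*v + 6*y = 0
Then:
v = -2*y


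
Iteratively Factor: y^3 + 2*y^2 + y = (y + 1)*(y^2 + y) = (y + 1)^2*(y)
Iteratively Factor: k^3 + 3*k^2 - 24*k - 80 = (k + 4)*(k^2 - k - 20) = (k - 5)*(k + 4)*(k + 4)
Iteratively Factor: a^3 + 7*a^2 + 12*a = (a + 4)*(a^2 + 3*a) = a*(a + 4)*(a + 3)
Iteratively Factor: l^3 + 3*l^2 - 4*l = (l - 1)*(l^2 + 4*l) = l*(l - 1)*(l + 4)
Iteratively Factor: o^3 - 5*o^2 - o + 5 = (o + 1)*(o^2 - 6*o + 5) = (o - 1)*(o + 1)*(o - 5)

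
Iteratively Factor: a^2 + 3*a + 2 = (a + 1)*(a + 2)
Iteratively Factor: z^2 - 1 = (z + 1)*(z - 1)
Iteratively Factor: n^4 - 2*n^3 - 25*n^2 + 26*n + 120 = (n - 3)*(n^3 + n^2 - 22*n - 40) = (n - 3)*(n + 2)*(n^2 - n - 20) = (n - 5)*(n - 3)*(n + 2)*(n + 4)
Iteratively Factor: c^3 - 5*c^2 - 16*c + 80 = (c - 5)*(c^2 - 16) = (c - 5)*(c + 4)*(c - 4)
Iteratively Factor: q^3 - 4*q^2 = (q)*(q^2 - 4*q) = q^2*(q - 4)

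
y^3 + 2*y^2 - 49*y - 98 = (y - 7)*(y + 2)*(y + 7)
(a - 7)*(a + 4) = a^2 - 3*a - 28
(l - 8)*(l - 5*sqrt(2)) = l^2 - 8*l - 5*sqrt(2)*l + 40*sqrt(2)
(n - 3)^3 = n^3 - 9*n^2 + 27*n - 27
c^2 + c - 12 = (c - 3)*(c + 4)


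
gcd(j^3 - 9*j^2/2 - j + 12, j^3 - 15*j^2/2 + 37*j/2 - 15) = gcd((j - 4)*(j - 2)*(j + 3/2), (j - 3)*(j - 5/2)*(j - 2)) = j - 2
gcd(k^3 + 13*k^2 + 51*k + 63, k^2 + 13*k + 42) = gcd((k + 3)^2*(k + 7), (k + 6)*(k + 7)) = k + 7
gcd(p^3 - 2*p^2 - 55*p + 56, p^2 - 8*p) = p - 8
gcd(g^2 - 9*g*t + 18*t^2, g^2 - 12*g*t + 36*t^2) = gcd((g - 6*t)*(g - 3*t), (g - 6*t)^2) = -g + 6*t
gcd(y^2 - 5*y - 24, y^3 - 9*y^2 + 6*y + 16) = y - 8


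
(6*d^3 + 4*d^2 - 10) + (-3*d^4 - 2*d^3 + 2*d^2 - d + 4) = -3*d^4 + 4*d^3 + 6*d^2 - d - 6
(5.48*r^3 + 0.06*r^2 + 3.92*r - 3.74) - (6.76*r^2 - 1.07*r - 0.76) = 5.48*r^3 - 6.7*r^2 + 4.99*r - 2.98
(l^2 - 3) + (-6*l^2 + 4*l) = -5*l^2 + 4*l - 3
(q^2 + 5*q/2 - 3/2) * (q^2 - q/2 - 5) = q^4 + 2*q^3 - 31*q^2/4 - 47*q/4 + 15/2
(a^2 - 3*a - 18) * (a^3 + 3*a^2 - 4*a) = a^5 - 31*a^3 - 42*a^2 + 72*a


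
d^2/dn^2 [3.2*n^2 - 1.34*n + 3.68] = 6.40000000000000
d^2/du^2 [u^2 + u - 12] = 2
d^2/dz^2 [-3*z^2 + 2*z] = -6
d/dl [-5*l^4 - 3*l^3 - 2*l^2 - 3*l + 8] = -20*l^3 - 9*l^2 - 4*l - 3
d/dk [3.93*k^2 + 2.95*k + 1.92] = 7.86*k + 2.95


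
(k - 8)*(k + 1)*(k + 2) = k^3 - 5*k^2 - 22*k - 16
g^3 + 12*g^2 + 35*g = g*(g + 5)*(g + 7)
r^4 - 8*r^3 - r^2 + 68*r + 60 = (r - 6)*(r - 5)*(r + 1)*(r + 2)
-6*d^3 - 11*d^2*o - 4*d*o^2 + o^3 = (-6*d + o)*(d + o)^2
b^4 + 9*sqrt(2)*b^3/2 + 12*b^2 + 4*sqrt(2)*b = b*(b + sqrt(2)/2)*(b + 2*sqrt(2))^2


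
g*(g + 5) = g^2 + 5*g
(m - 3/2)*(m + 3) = m^2 + 3*m/2 - 9/2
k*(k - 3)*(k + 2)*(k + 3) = k^4 + 2*k^3 - 9*k^2 - 18*k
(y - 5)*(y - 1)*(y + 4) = y^3 - 2*y^2 - 19*y + 20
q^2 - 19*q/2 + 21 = (q - 6)*(q - 7/2)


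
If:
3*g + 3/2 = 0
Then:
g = -1/2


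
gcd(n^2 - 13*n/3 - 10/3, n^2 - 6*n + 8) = 1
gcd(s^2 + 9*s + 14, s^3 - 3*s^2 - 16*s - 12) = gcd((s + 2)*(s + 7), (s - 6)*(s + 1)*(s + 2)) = s + 2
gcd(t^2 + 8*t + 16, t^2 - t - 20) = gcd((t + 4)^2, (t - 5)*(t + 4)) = t + 4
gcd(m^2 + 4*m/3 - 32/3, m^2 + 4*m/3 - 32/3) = m^2 + 4*m/3 - 32/3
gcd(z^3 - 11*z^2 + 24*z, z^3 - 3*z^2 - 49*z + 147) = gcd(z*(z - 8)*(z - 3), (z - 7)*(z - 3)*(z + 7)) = z - 3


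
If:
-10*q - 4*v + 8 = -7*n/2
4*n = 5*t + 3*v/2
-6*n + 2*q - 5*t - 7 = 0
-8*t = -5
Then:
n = -823/892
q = 8187/3568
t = 5/8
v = -4053/892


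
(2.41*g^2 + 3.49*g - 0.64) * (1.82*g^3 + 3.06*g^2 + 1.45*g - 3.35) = 4.3862*g^5 + 13.7264*g^4 + 13.0091*g^3 - 4.9714*g^2 - 12.6195*g + 2.144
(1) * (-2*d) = -2*d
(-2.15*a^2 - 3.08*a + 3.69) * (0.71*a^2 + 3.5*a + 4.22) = -1.5265*a^4 - 9.7118*a^3 - 17.2331*a^2 - 0.0826000000000011*a + 15.5718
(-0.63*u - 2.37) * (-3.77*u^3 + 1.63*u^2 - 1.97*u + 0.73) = 2.3751*u^4 + 7.908*u^3 - 2.622*u^2 + 4.209*u - 1.7301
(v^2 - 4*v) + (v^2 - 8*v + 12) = 2*v^2 - 12*v + 12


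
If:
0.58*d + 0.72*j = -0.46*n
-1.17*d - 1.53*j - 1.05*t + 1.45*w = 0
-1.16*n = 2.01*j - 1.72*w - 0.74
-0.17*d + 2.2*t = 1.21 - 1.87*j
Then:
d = -0.693022593135691*w - 0.496768824776168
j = 3.63461296799001*w + 0.0690596721542975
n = 0.518267292215398 - 4.81514833246545*w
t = 0.452912596754325 - 3.14297276862472*w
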